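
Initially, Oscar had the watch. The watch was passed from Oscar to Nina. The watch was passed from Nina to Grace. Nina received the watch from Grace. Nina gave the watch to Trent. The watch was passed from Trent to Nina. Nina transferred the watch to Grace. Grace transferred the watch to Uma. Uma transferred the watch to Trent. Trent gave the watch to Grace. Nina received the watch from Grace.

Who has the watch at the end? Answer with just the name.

Answer: Nina

Derivation:
Tracking the watch through each event:
Start: Oscar has the watch.
After event 1: Nina has the watch.
After event 2: Grace has the watch.
After event 3: Nina has the watch.
After event 4: Trent has the watch.
After event 5: Nina has the watch.
After event 6: Grace has the watch.
After event 7: Uma has the watch.
After event 8: Trent has the watch.
After event 9: Grace has the watch.
After event 10: Nina has the watch.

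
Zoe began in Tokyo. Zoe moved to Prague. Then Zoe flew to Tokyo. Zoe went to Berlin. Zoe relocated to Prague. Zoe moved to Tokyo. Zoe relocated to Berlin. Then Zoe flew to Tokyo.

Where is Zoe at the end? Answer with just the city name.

Tracking Zoe's location:
Start: Zoe is in Tokyo.
After move 1: Tokyo -> Prague. Zoe is in Prague.
After move 2: Prague -> Tokyo. Zoe is in Tokyo.
After move 3: Tokyo -> Berlin. Zoe is in Berlin.
After move 4: Berlin -> Prague. Zoe is in Prague.
After move 5: Prague -> Tokyo. Zoe is in Tokyo.
After move 6: Tokyo -> Berlin. Zoe is in Berlin.
After move 7: Berlin -> Tokyo. Zoe is in Tokyo.

Answer: Tokyo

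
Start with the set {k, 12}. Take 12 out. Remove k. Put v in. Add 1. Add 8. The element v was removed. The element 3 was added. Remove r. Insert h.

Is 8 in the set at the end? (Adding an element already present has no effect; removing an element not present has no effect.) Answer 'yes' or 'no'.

Tracking the set through each operation:
Start: {12, k}
Event 1 (remove 12): removed. Set: {k}
Event 2 (remove k): removed. Set: {}
Event 3 (add v): added. Set: {v}
Event 4 (add 1): added. Set: {1, v}
Event 5 (add 8): added. Set: {1, 8, v}
Event 6 (remove v): removed. Set: {1, 8}
Event 7 (add 3): added. Set: {1, 3, 8}
Event 8 (remove r): not present, no change. Set: {1, 3, 8}
Event 9 (add h): added. Set: {1, 3, 8, h}

Final set: {1, 3, 8, h} (size 4)
8 is in the final set.

Answer: yes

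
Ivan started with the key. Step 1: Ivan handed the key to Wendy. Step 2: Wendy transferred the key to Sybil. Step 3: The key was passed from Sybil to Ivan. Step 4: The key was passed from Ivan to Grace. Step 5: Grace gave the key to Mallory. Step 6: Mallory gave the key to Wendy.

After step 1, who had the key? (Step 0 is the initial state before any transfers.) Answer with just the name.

Tracking the key holder through step 1:
After step 0 (start): Ivan
After step 1: Wendy

At step 1, the holder is Wendy.

Answer: Wendy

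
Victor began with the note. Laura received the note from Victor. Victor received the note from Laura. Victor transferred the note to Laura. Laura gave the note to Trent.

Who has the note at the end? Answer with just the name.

Answer: Trent

Derivation:
Tracking the note through each event:
Start: Victor has the note.
After event 1: Laura has the note.
After event 2: Victor has the note.
After event 3: Laura has the note.
After event 4: Trent has the note.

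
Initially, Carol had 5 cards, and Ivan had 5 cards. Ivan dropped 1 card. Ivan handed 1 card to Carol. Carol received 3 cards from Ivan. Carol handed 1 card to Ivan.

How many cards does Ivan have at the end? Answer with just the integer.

Tracking counts step by step:
Start: Carol=5, Ivan=5
Event 1 (Ivan -1): Ivan: 5 -> 4. State: Carol=5, Ivan=4
Event 2 (Ivan -> Carol, 1): Ivan: 4 -> 3, Carol: 5 -> 6. State: Carol=6, Ivan=3
Event 3 (Ivan -> Carol, 3): Ivan: 3 -> 0, Carol: 6 -> 9. State: Carol=9, Ivan=0
Event 4 (Carol -> Ivan, 1): Carol: 9 -> 8, Ivan: 0 -> 1. State: Carol=8, Ivan=1

Ivan's final count: 1

Answer: 1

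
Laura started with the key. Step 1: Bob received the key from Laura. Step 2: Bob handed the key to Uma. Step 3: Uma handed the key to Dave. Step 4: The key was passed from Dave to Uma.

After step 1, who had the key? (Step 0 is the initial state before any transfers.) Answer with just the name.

Tracking the key holder through step 1:
After step 0 (start): Laura
After step 1: Bob

At step 1, the holder is Bob.

Answer: Bob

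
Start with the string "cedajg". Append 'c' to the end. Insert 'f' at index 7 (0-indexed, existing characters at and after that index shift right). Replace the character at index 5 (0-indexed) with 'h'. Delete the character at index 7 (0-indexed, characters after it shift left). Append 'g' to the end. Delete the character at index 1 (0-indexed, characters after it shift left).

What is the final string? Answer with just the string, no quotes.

Answer: cdajhcg

Derivation:
Applying each edit step by step:
Start: "cedajg"
Op 1 (append 'c'): "cedajg" -> "cedajgc"
Op 2 (insert 'f' at idx 7): "cedajgc" -> "cedajgcf"
Op 3 (replace idx 5: 'g' -> 'h'): "cedajgcf" -> "cedajhcf"
Op 4 (delete idx 7 = 'f'): "cedajhcf" -> "cedajhc"
Op 5 (append 'g'): "cedajhc" -> "cedajhcg"
Op 6 (delete idx 1 = 'e'): "cedajhcg" -> "cdajhcg"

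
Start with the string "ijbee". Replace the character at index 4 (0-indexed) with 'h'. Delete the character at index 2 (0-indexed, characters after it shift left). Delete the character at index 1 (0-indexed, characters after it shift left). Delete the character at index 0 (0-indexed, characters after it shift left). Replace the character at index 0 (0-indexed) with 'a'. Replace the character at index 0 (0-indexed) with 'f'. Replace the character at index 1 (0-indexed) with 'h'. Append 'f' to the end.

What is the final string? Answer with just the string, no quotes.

Applying each edit step by step:
Start: "ijbee"
Op 1 (replace idx 4: 'e' -> 'h'): "ijbee" -> "ijbeh"
Op 2 (delete idx 2 = 'b'): "ijbeh" -> "ijeh"
Op 3 (delete idx 1 = 'j'): "ijeh" -> "ieh"
Op 4 (delete idx 0 = 'i'): "ieh" -> "eh"
Op 5 (replace idx 0: 'e' -> 'a'): "eh" -> "ah"
Op 6 (replace idx 0: 'a' -> 'f'): "ah" -> "fh"
Op 7 (replace idx 1: 'h' -> 'h'): "fh" -> "fh"
Op 8 (append 'f'): "fh" -> "fhf"

Answer: fhf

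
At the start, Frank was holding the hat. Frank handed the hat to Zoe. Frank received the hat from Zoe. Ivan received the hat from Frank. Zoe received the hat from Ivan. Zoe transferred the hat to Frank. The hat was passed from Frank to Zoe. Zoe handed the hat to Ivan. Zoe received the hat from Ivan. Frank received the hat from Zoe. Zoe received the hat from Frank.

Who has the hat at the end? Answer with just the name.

Tracking the hat through each event:
Start: Frank has the hat.
After event 1: Zoe has the hat.
After event 2: Frank has the hat.
After event 3: Ivan has the hat.
After event 4: Zoe has the hat.
After event 5: Frank has the hat.
After event 6: Zoe has the hat.
After event 7: Ivan has the hat.
After event 8: Zoe has the hat.
After event 9: Frank has the hat.
After event 10: Zoe has the hat.

Answer: Zoe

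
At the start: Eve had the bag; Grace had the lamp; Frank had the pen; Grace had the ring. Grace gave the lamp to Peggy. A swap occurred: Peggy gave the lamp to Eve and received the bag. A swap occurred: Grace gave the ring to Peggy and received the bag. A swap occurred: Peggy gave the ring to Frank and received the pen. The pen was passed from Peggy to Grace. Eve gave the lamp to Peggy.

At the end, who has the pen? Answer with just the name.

Answer: Grace

Derivation:
Tracking all object holders:
Start: bag:Eve, lamp:Grace, pen:Frank, ring:Grace
Event 1 (give lamp: Grace -> Peggy). State: bag:Eve, lamp:Peggy, pen:Frank, ring:Grace
Event 2 (swap lamp<->bag: now lamp:Eve, bag:Peggy). State: bag:Peggy, lamp:Eve, pen:Frank, ring:Grace
Event 3 (swap ring<->bag: now ring:Peggy, bag:Grace). State: bag:Grace, lamp:Eve, pen:Frank, ring:Peggy
Event 4 (swap ring<->pen: now ring:Frank, pen:Peggy). State: bag:Grace, lamp:Eve, pen:Peggy, ring:Frank
Event 5 (give pen: Peggy -> Grace). State: bag:Grace, lamp:Eve, pen:Grace, ring:Frank
Event 6 (give lamp: Eve -> Peggy). State: bag:Grace, lamp:Peggy, pen:Grace, ring:Frank

Final state: bag:Grace, lamp:Peggy, pen:Grace, ring:Frank
The pen is held by Grace.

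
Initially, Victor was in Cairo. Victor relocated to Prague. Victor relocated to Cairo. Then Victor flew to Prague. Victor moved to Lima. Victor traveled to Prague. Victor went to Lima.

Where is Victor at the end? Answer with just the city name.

Answer: Lima

Derivation:
Tracking Victor's location:
Start: Victor is in Cairo.
After move 1: Cairo -> Prague. Victor is in Prague.
After move 2: Prague -> Cairo. Victor is in Cairo.
After move 3: Cairo -> Prague. Victor is in Prague.
After move 4: Prague -> Lima. Victor is in Lima.
After move 5: Lima -> Prague. Victor is in Prague.
After move 6: Prague -> Lima. Victor is in Lima.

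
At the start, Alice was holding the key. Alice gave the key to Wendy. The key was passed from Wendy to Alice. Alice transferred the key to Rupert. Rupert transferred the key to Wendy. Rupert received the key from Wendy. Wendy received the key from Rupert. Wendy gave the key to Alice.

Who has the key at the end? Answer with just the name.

Answer: Alice

Derivation:
Tracking the key through each event:
Start: Alice has the key.
After event 1: Wendy has the key.
After event 2: Alice has the key.
After event 3: Rupert has the key.
After event 4: Wendy has the key.
After event 5: Rupert has the key.
After event 6: Wendy has the key.
After event 7: Alice has the key.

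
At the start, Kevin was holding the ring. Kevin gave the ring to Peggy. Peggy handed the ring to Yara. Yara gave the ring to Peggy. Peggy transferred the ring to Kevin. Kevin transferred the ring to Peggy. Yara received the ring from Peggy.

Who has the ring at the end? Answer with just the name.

Tracking the ring through each event:
Start: Kevin has the ring.
After event 1: Peggy has the ring.
After event 2: Yara has the ring.
After event 3: Peggy has the ring.
After event 4: Kevin has the ring.
After event 5: Peggy has the ring.
After event 6: Yara has the ring.

Answer: Yara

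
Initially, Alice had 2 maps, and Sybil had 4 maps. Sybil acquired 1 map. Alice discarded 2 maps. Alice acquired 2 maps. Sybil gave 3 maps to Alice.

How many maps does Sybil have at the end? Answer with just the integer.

Tracking counts step by step:
Start: Alice=2, Sybil=4
Event 1 (Sybil +1): Sybil: 4 -> 5. State: Alice=2, Sybil=5
Event 2 (Alice -2): Alice: 2 -> 0. State: Alice=0, Sybil=5
Event 3 (Alice +2): Alice: 0 -> 2. State: Alice=2, Sybil=5
Event 4 (Sybil -> Alice, 3): Sybil: 5 -> 2, Alice: 2 -> 5. State: Alice=5, Sybil=2

Sybil's final count: 2

Answer: 2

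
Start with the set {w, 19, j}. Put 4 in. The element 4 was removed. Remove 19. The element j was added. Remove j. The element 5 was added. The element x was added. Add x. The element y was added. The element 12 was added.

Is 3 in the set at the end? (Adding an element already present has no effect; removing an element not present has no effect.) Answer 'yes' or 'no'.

Tracking the set through each operation:
Start: {19, j, w}
Event 1 (add 4): added. Set: {19, 4, j, w}
Event 2 (remove 4): removed. Set: {19, j, w}
Event 3 (remove 19): removed. Set: {j, w}
Event 4 (add j): already present, no change. Set: {j, w}
Event 5 (remove j): removed. Set: {w}
Event 6 (add 5): added. Set: {5, w}
Event 7 (add x): added. Set: {5, w, x}
Event 8 (add x): already present, no change. Set: {5, w, x}
Event 9 (add y): added. Set: {5, w, x, y}
Event 10 (add 12): added. Set: {12, 5, w, x, y}

Final set: {12, 5, w, x, y} (size 5)
3 is NOT in the final set.

Answer: no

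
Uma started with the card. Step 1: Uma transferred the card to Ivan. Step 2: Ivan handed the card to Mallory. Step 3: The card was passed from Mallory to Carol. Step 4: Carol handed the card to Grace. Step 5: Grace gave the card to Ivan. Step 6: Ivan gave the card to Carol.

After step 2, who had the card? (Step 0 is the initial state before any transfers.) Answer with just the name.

Tracking the card holder through step 2:
After step 0 (start): Uma
After step 1: Ivan
After step 2: Mallory

At step 2, the holder is Mallory.

Answer: Mallory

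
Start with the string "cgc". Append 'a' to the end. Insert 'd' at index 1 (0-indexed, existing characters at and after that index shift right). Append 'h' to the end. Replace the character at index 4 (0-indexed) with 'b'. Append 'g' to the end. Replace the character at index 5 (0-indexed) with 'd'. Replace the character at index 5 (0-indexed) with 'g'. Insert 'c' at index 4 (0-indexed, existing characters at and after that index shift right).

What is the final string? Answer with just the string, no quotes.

Applying each edit step by step:
Start: "cgc"
Op 1 (append 'a'): "cgc" -> "cgca"
Op 2 (insert 'd' at idx 1): "cgca" -> "cdgca"
Op 3 (append 'h'): "cdgca" -> "cdgcah"
Op 4 (replace idx 4: 'a' -> 'b'): "cdgcah" -> "cdgcbh"
Op 5 (append 'g'): "cdgcbh" -> "cdgcbhg"
Op 6 (replace idx 5: 'h' -> 'd'): "cdgcbhg" -> "cdgcbdg"
Op 7 (replace idx 5: 'd' -> 'g'): "cdgcbdg" -> "cdgcbgg"
Op 8 (insert 'c' at idx 4): "cdgcbgg" -> "cdgccbgg"

Answer: cdgccbgg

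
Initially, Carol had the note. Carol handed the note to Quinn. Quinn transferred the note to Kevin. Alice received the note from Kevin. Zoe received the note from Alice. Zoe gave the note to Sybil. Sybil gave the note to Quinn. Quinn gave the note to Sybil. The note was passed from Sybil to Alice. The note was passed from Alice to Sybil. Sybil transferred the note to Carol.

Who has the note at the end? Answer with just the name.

Answer: Carol

Derivation:
Tracking the note through each event:
Start: Carol has the note.
After event 1: Quinn has the note.
After event 2: Kevin has the note.
After event 3: Alice has the note.
After event 4: Zoe has the note.
After event 5: Sybil has the note.
After event 6: Quinn has the note.
After event 7: Sybil has the note.
After event 8: Alice has the note.
After event 9: Sybil has the note.
After event 10: Carol has the note.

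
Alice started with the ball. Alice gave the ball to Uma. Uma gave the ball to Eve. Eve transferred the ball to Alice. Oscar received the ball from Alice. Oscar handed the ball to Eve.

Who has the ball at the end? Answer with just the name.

Tracking the ball through each event:
Start: Alice has the ball.
After event 1: Uma has the ball.
After event 2: Eve has the ball.
After event 3: Alice has the ball.
After event 4: Oscar has the ball.
After event 5: Eve has the ball.

Answer: Eve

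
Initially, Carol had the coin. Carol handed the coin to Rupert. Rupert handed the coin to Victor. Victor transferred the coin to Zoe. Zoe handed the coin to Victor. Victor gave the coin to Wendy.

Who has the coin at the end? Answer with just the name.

Tracking the coin through each event:
Start: Carol has the coin.
After event 1: Rupert has the coin.
After event 2: Victor has the coin.
After event 3: Zoe has the coin.
After event 4: Victor has the coin.
After event 5: Wendy has the coin.

Answer: Wendy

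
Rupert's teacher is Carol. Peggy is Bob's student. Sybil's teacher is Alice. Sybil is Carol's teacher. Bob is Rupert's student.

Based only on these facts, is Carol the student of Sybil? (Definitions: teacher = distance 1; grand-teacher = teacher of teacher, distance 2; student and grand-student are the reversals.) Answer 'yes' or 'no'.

Answer: yes

Derivation:
Reconstructing the teacher chain from the given facts:
  Alice -> Sybil -> Carol -> Rupert -> Bob -> Peggy
(each arrow means 'teacher of the next')
Positions in the chain (0 = top):
  position of Alice: 0
  position of Sybil: 1
  position of Carol: 2
  position of Rupert: 3
  position of Bob: 4
  position of Peggy: 5

Carol is at position 2, Sybil is at position 1; signed distance (j - i) = -1.
'student' requires j - i = -1. Actual distance is -1, so the relation HOLDS.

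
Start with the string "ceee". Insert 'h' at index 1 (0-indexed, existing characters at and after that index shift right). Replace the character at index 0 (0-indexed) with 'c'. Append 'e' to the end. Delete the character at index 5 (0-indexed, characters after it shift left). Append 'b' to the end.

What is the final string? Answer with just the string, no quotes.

Applying each edit step by step:
Start: "ceee"
Op 1 (insert 'h' at idx 1): "ceee" -> "cheee"
Op 2 (replace idx 0: 'c' -> 'c'): "cheee" -> "cheee"
Op 3 (append 'e'): "cheee" -> "cheeee"
Op 4 (delete idx 5 = 'e'): "cheeee" -> "cheee"
Op 5 (append 'b'): "cheee" -> "cheeeb"

Answer: cheeeb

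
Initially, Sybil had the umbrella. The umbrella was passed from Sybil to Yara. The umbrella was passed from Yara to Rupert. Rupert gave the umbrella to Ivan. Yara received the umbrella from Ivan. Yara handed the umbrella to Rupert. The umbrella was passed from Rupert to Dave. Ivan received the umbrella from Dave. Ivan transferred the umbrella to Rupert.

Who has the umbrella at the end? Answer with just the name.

Tracking the umbrella through each event:
Start: Sybil has the umbrella.
After event 1: Yara has the umbrella.
After event 2: Rupert has the umbrella.
After event 3: Ivan has the umbrella.
After event 4: Yara has the umbrella.
After event 5: Rupert has the umbrella.
After event 6: Dave has the umbrella.
After event 7: Ivan has the umbrella.
After event 8: Rupert has the umbrella.

Answer: Rupert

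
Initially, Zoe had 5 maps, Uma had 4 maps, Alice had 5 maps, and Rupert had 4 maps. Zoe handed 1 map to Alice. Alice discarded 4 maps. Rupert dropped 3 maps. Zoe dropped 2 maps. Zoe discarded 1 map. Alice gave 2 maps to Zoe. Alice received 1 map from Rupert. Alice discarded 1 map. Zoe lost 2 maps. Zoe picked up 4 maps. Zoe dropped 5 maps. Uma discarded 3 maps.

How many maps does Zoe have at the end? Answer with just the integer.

Tracking counts step by step:
Start: Zoe=5, Uma=4, Alice=5, Rupert=4
Event 1 (Zoe -> Alice, 1): Zoe: 5 -> 4, Alice: 5 -> 6. State: Zoe=4, Uma=4, Alice=6, Rupert=4
Event 2 (Alice -4): Alice: 6 -> 2. State: Zoe=4, Uma=4, Alice=2, Rupert=4
Event 3 (Rupert -3): Rupert: 4 -> 1. State: Zoe=4, Uma=4, Alice=2, Rupert=1
Event 4 (Zoe -2): Zoe: 4 -> 2. State: Zoe=2, Uma=4, Alice=2, Rupert=1
Event 5 (Zoe -1): Zoe: 2 -> 1. State: Zoe=1, Uma=4, Alice=2, Rupert=1
Event 6 (Alice -> Zoe, 2): Alice: 2 -> 0, Zoe: 1 -> 3. State: Zoe=3, Uma=4, Alice=0, Rupert=1
Event 7 (Rupert -> Alice, 1): Rupert: 1 -> 0, Alice: 0 -> 1. State: Zoe=3, Uma=4, Alice=1, Rupert=0
Event 8 (Alice -1): Alice: 1 -> 0. State: Zoe=3, Uma=4, Alice=0, Rupert=0
Event 9 (Zoe -2): Zoe: 3 -> 1. State: Zoe=1, Uma=4, Alice=0, Rupert=0
Event 10 (Zoe +4): Zoe: 1 -> 5. State: Zoe=5, Uma=4, Alice=0, Rupert=0
Event 11 (Zoe -5): Zoe: 5 -> 0. State: Zoe=0, Uma=4, Alice=0, Rupert=0
Event 12 (Uma -3): Uma: 4 -> 1. State: Zoe=0, Uma=1, Alice=0, Rupert=0

Zoe's final count: 0

Answer: 0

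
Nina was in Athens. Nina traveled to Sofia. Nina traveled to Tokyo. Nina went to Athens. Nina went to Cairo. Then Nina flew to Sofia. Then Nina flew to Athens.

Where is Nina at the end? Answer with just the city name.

Answer: Athens

Derivation:
Tracking Nina's location:
Start: Nina is in Athens.
After move 1: Athens -> Sofia. Nina is in Sofia.
After move 2: Sofia -> Tokyo. Nina is in Tokyo.
After move 3: Tokyo -> Athens. Nina is in Athens.
After move 4: Athens -> Cairo. Nina is in Cairo.
After move 5: Cairo -> Sofia. Nina is in Sofia.
After move 6: Sofia -> Athens. Nina is in Athens.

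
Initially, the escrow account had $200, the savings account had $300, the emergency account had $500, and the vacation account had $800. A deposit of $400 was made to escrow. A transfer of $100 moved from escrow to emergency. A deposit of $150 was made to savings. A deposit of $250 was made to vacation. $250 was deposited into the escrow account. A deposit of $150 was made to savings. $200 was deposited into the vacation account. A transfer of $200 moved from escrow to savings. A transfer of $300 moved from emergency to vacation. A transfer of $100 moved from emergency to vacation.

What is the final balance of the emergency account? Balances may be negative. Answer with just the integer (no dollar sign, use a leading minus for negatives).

Answer: 200

Derivation:
Tracking account balances step by step:
Start: escrow=200, savings=300, emergency=500, vacation=800
Event 1 (deposit 400 to escrow): escrow: 200 + 400 = 600. Balances: escrow=600, savings=300, emergency=500, vacation=800
Event 2 (transfer 100 escrow -> emergency): escrow: 600 - 100 = 500, emergency: 500 + 100 = 600. Balances: escrow=500, savings=300, emergency=600, vacation=800
Event 3 (deposit 150 to savings): savings: 300 + 150 = 450. Balances: escrow=500, savings=450, emergency=600, vacation=800
Event 4 (deposit 250 to vacation): vacation: 800 + 250 = 1050. Balances: escrow=500, savings=450, emergency=600, vacation=1050
Event 5 (deposit 250 to escrow): escrow: 500 + 250 = 750. Balances: escrow=750, savings=450, emergency=600, vacation=1050
Event 6 (deposit 150 to savings): savings: 450 + 150 = 600. Balances: escrow=750, savings=600, emergency=600, vacation=1050
Event 7 (deposit 200 to vacation): vacation: 1050 + 200 = 1250. Balances: escrow=750, savings=600, emergency=600, vacation=1250
Event 8 (transfer 200 escrow -> savings): escrow: 750 - 200 = 550, savings: 600 + 200 = 800. Balances: escrow=550, savings=800, emergency=600, vacation=1250
Event 9 (transfer 300 emergency -> vacation): emergency: 600 - 300 = 300, vacation: 1250 + 300 = 1550. Balances: escrow=550, savings=800, emergency=300, vacation=1550
Event 10 (transfer 100 emergency -> vacation): emergency: 300 - 100 = 200, vacation: 1550 + 100 = 1650. Balances: escrow=550, savings=800, emergency=200, vacation=1650

Final balance of emergency: 200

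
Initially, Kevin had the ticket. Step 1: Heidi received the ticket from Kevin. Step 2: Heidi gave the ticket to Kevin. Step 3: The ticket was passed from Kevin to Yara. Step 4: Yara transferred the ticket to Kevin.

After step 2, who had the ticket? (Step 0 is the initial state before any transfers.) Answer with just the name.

Tracking the ticket holder through step 2:
After step 0 (start): Kevin
After step 1: Heidi
After step 2: Kevin

At step 2, the holder is Kevin.

Answer: Kevin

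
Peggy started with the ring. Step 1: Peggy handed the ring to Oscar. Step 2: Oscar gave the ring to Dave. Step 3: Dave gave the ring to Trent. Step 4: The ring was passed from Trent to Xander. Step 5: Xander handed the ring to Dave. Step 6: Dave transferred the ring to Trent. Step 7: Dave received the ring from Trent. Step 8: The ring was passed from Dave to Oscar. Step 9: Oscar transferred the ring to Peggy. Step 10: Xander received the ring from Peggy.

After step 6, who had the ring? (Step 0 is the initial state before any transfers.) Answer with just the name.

Answer: Trent

Derivation:
Tracking the ring holder through step 6:
After step 0 (start): Peggy
After step 1: Oscar
After step 2: Dave
After step 3: Trent
After step 4: Xander
After step 5: Dave
After step 6: Trent

At step 6, the holder is Trent.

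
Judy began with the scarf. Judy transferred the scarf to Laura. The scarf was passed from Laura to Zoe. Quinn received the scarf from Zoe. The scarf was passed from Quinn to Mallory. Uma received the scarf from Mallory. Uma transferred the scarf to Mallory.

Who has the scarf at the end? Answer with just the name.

Tracking the scarf through each event:
Start: Judy has the scarf.
After event 1: Laura has the scarf.
After event 2: Zoe has the scarf.
After event 3: Quinn has the scarf.
After event 4: Mallory has the scarf.
After event 5: Uma has the scarf.
After event 6: Mallory has the scarf.

Answer: Mallory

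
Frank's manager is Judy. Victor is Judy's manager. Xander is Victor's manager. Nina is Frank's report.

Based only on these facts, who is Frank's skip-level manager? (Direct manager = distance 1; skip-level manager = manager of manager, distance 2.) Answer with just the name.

Answer: Victor

Derivation:
Reconstructing the manager chain from the given facts:
  Xander -> Victor -> Judy -> Frank -> Nina
(each arrow means 'manager of the next')
Positions in the chain (0 = top):
  position of Xander: 0
  position of Victor: 1
  position of Judy: 2
  position of Frank: 3
  position of Nina: 4

Frank is at position 3; the skip-level manager is 2 steps up the chain, i.e. position 1: Victor.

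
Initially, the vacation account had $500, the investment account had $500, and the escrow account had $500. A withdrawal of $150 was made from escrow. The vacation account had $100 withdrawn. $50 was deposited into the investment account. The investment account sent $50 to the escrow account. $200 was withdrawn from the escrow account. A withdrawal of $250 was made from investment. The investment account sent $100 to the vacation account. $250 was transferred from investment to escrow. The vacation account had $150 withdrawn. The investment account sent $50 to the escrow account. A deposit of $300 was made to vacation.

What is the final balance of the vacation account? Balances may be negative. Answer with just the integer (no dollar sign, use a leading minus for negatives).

Answer: 650

Derivation:
Tracking account balances step by step:
Start: vacation=500, investment=500, escrow=500
Event 1 (withdraw 150 from escrow): escrow: 500 - 150 = 350. Balances: vacation=500, investment=500, escrow=350
Event 2 (withdraw 100 from vacation): vacation: 500 - 100 = 400. Balances: vacation=400, investment=500, escrow=350
Event 3 (deposit 50 to investment): investment: 500 + 50 = 550. Balances: vacation=400, investment=550, escrow=350
Event 4 (transfer 50 investment -> escrow): investment: 550 - 50 = 500, escrow: 350 + 50 = 400. Balances: vacation=400, investment=500, escrow=400
Event 5 (withdraw 200 from escrow): escrow: 400 - 200 = 200. Balances: vacation=400, investment=500, escrow=200
Event 6 (withdraw 250 from investment): investment: 500 - 250 = 250. Balances: vacation=400, investment=250, escrow=200
Event 7 (transfer 100 investment -> vacation): investment: 250 - 100 = 150, vacation: 400 + 100 = 500. Balances: vacation=500, investment=150, escrow=200
Event 8 (transfer 250 investment -> escrow): investment: 150 - 250 = -100, escrow: 200 + 250 = 450. Balances: vacation=500, investment=-100, escrow=450
Event 9 (withdraw 150 from vacation): vacation: 500 - 150 = 350. Balances: vacation=350, investment=-100, escrow=450
Event 10 (transfer 50 investment -> escrow): investment: -100 - 50 = -150, escrow: 450 + 50 = 500. Balances: vacation=350, investment=-150, escrow=500
Event 11 (deposit 300 to vacation): vacation: 350 + 300 = 650. Balances: vacation=650, investment=-150, escrow=500

Final balance of vacation: 650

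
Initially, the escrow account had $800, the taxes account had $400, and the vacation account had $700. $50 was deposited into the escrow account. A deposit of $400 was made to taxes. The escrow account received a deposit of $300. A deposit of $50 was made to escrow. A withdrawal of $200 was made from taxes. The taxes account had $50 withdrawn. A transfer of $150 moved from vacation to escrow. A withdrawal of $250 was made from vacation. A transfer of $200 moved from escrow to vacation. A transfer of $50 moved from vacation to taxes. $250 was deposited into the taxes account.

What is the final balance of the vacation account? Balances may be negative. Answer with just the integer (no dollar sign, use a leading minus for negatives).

Tracking account balances step by step:
Start: escrow=800, taxes=400, vacation=700
Event 1 (deposit 50 to escrow): escrow: 800 + 50 = 850. Balances: escrow=850, taxes=400, vacation=700
Event 2 (deposit 400 to taxes): taxes: 400 + 400 = 800. Balances: escrow=850, taxes=800, vacation=700
Event 3 (deposit 300 to escrow): escrow: 850 + 300 = 1150. Balances: escrow=1150, taxes=800, vacation=700
Event 4 (deposit 50 to escrow): escrow: 1150 + 50 = 1200. Balances: escrow=1200, taxes=800, vacation=700
Event 5 (withdraw 200 from taxes): taxes: 800 - 200 = 600. Balances: escrow=1200, taxes=600, vacation=700
Event 6 (withdraw 50 from taxes): taxes: 600 - 50 = 550. Balances: escrow=1200, taxes=550, vacation=700
Event 7 (transfer 150 vacation -> escrow): vacation: 700 - 150 = 550, escrow: 1200 + 150 = 1350. Balances: escrow=1350, taxes=550, vacation=550
Event 8 (withdraw 250 from vacation): vacation: 550 - 250 = 300. Balances: escrow=1350, taxes=550, vacation=300
Event 9 (transfer 200 escrow -> vacation): escrow: 1350 - 200 = 1150, vacation: 300 + 200 = 500. Balances: escrow=1150, taxes=550, vacation=500
Event 10 (transfer 50 vacation -> taxes): vacation: 500 - 50 = 450, taxes: 550 + 50 = 600. Balances: escrow=1150, taxes=600, vacation=450
Event 11 (deposit 250 to taxes): taxes: 600 + 250 = 850. Balances: escrow=1150, taxes=850, vacation=450

Final balance of vacation: 450

Answer: 450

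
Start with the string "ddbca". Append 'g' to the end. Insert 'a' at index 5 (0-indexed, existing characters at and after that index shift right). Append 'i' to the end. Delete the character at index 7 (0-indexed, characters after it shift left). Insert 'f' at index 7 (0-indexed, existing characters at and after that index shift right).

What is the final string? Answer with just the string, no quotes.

Applying each edit step by step:
Start: "ddbca"
Op 1 (append 'g'): "ddbca" -> "ddbcag"
Op 2 (insert 'a' at idx 5): "ddbcag" -> "ddbcaag"
Op 3 (append 'i'): "ddbcaag" -> "ddbcaagi"
Op 4 (delete idx 7 = 'i'): "ddbcaagi" -> "ddbcaag"
Op 5 (insert 'f' at idx 7): "ddbcaag" -> "ddbcaagf"

Answer: ddbcaagf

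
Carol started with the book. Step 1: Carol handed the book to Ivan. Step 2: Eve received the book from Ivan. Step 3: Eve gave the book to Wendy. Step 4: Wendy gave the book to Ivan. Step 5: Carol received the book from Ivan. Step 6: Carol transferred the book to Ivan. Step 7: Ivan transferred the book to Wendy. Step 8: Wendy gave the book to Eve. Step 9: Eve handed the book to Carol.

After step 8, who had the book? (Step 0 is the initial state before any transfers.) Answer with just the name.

Answer: Eve

Derivation:
Tracking the book holder through step 8:
After step 0 (start): Carol
After step 1: Ivan
After step 2: Eve
After step 3: Wendy
After step 4: Ivan
After step 5: Carol
After step 6: Ivan
After step 7: Wendy
After step 8: Eve

At step 8, the holder is Eve.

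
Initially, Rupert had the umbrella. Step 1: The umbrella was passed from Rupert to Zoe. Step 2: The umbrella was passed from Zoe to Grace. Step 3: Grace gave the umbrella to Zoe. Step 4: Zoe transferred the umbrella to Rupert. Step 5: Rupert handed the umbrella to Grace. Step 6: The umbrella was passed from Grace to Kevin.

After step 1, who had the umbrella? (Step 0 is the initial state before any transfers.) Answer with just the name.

Answer: Zoe

Derivation:
Tracking the umbrella holder through step 1:
After step 0 (start): Rupert
After step 1: Zoe

At step 1, the holder is Zoe.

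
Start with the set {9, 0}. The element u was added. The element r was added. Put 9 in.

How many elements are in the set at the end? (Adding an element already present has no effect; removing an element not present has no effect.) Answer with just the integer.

Answer: 4

Derivation:
Tracking the set through each operation:
Start: {0, 9}
Event 1 (add u): added. Set: {0, 9, u}
Event 2 (add r): added. Set: {0, 9, r, u}
Event 3 (add 9): already present, no change. Set: {0, 9, r, u}

Final set: {0, 9, r, u} (size 4)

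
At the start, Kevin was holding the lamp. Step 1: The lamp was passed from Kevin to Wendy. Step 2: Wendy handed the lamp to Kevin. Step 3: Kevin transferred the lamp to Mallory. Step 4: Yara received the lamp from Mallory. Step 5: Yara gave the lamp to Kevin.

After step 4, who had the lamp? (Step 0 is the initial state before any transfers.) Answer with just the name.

Tracking the lamp holder through step 4:
After step 0 (start): Kevin
After step 1: Wendy
After step 2: Kevin
After step 3: Mallory
After step 4: Yara

At step 4, the holder is Yara.

Answer: Yara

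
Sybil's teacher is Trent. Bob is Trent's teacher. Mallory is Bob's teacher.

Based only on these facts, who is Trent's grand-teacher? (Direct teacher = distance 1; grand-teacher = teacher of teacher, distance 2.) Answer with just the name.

Answer: Mallory

Derivation:
Reconstructing the teacher chain from the given facts:
  Mallory -> Bob -> Trent -> Sybil
(each arrow means 'teacher of the next')
Positions in the chain (0 = top):
  position of Mallory: 0
  position of Bob: 1
  position of Trent: 2
  position of Sybil: 3

Trent is at position 2; the grand-teacher is 2 steps up the chain, i.e. position 0: Mallory.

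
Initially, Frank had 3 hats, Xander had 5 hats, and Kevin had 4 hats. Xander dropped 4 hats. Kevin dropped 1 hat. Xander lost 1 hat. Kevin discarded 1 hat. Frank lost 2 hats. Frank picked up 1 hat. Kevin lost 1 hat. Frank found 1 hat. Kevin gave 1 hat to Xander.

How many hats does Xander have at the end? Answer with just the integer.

Tracking counts step by step:
Start: Frank=3, Xander=5, Kevin=4
Event 1 (Xander -4): Xander: 5 -> 1. State: Frank=3, Xander=1, Kevin=4
Event 2 (Kevin -1): Kevin: 4 -> 3. State: Frank=3, Xander=1, Kevin=3
Event 3 (Xander -1): Xander: 1 -> 0. State: Frank=3, Xander=0, Kevin=3
Event 4 (Kevin -1): Kevin: 3 -> 2. State: Frank=3, Xander=0, Kevin=2
Event 5 (Frank -2): Frank: 3 -> 1. State: Frank=1, Xander=0, Kevin=2
Event 6 (Frank +1): Frank: 1 -> 2. State: Frank=2, Xander=0, Kevin=2
Event 7 (Kevin -1): Kevin: 2 -> 1. State: Frank=2, Xander=0, Kevin=1
Event 8 (Frank +1): Frank: 2 -> 3. State: Frank=3, Xander=0, Kevin=1
Event 9 (Kevin -> Xander, 1): Kevin: 1 -> 0, Xander: 0 -> 1. State: Frank=3, Xander=1, Kevin=0

Xander's final count: 1

Answer: 1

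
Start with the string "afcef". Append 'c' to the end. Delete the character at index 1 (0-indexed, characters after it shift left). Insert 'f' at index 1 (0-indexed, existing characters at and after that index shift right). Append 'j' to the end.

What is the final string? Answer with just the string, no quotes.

Applying each edit step by step:
Start: "afcef"
Op 1 (append 'c'): "afcef" -> "afcefc"
Op 2 (delete idx 1 = 'f'): "afcefc" -> "acefc"
Op 3 (insert 'f' at idx 1): "acefc" -> "afcefc"
Op 4 (append 'j'): "afcefc" -> "afcefcj"

Answer: afcefcj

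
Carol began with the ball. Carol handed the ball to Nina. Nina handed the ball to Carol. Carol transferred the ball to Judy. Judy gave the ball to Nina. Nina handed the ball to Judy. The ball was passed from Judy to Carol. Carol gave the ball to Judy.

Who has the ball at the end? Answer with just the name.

Tracking the ball through each event:
Start: Carol has the ball.
After event 1: Nina has the ball.
After event 2: Carol has the ball.
After event 3: Judy has the ball.
After event 4: Nina has the ball.
After event 5: Judy has the ball.
After event 6: Carol has the ball.
After event 7: Judy has the ball.

Answer: Judy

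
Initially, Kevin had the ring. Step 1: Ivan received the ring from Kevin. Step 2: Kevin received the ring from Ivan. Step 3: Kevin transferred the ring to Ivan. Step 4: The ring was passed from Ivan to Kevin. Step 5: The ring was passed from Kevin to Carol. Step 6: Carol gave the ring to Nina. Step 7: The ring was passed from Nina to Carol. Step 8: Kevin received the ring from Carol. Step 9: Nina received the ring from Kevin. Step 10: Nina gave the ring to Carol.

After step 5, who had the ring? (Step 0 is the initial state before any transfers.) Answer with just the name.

Tracking the ring holder through step 5:
After step 0 (start): Kevin
After step 1: Ivan
After step 2: Kevin
After step 3: Ivan
After step 4: Kevin
After step 5: Carol

At step 5, the holder is Carol.

Answer: Carol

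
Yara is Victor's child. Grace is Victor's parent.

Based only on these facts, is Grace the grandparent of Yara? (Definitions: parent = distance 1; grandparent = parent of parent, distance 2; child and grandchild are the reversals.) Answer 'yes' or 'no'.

Answer: yes

Derivation:
Reconstructing the parent chain from the given facts:
  Grace -> Victor -> Yara
(each arrow means 'parent of the next')
Positions in the chain (0 = top):
  position of Grace: 0
  position of Victor: 1
  position of Yara: 2

Grace is at position 0, Yara is at position 2; signed distance (j - i) = 2.
'grandparent' requires j - i = 2. Actual distance is 2, so the relation HOLDS.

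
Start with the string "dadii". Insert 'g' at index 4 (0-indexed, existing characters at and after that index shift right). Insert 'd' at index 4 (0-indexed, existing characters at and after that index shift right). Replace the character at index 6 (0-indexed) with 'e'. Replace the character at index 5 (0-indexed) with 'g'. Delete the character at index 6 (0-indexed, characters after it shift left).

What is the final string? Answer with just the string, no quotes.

Answer: dadidg

Derivation:
Applying each edit step by step:
Start: "dadii"
Op 1 (insert 'g' at idx 4): "dadii" -> "dadigi"
Op 2 (insert 'd' at idx 4): "dadigi" -> "dadidgi"
Op 3 (replace idx 6: 'i' -> 'e'): "dadidgi" -> "dadidge"
Op 4 (replace idx 5: 'g' -> 'g'): "dadidge" -> "dadidge"
Op 5 (delete idx 6 = 'e'): "dadidge" -> "dadidg"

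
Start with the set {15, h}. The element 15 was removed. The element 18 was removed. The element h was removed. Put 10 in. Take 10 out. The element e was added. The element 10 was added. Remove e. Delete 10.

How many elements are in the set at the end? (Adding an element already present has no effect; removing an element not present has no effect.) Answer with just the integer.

Tracking the set through each operation:
Start: {15, h}
Event 1 (remove 15): removed. Set: {h}
Event 2 (remove 18): not present, no change. Set: {h}
Event 3 (remove h): removed. Set: {}
Event 4 (add 10): added. Set: {10}
Event 5 (remove 10): removed. Set: {}
Event 6 (add e): added. Set: {e}
Event 7 (add 10): added. Set: {10, e}
Event 8 (remove e): removed. Set: {10}
Event 9 (remove 10): removed. Set: {}

Final set: {} (size 0)

Answer: 0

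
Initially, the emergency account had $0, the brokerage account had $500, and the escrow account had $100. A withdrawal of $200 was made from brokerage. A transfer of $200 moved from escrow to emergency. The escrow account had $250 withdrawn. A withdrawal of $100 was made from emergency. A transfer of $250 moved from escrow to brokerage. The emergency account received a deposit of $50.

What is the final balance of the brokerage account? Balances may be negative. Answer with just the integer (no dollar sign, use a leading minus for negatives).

Answer: 550

Derivation:
Tracking account balances step by step:
Start: emergency=0, brokerage=500, escrow=100
Event 1 (withdraw 200 from brokerage): brokerage: 500 - 200 = 300. Balances: emergency=0, brokerage=300, escrow=100
Event 2 (transfer 200 escrow -> emergency): escrow: 100 - 200 = -100, emergency: 0 + 200 = 200. Balances: emergency=200, brokerage=300, escrow=-100
Event 3 (withdraw 250 from escrow): escrow: -100 - 250 = -350. Balances: emergency=200, brokerage=300, escrow=-350
Event 4 (withdraw 100 from emergency): emergency: 200 - 100 = 100. Balances: emergency=100, brokerage=300, escrow=-350
Event 5 (transfer 250 escrow -> brokerage): escrow: -350 - 250 = -600, brokerage: 300 + 250 = 550. Balances: emergency=100, brokerage=550, escrow=-600
Event 6 (deposit 50 to emergency): emergency: 100 + 50 = 150. Balances: emergency=150, brokerage=550, escrow=-600

Final balance of brokerage: 550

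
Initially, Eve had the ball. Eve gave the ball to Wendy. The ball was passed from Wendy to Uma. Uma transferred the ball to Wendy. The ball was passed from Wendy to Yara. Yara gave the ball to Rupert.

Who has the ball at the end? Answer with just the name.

Answer: Rupert

Derivation:
Tracking the ball through each event:
Start: Eve has the ball.
After event 1: Wendy has the ball.
After event 2: Uma has the ball.
After event 3: Wendy has the ball.
After event 4: Yara has the ball.
After event 5: Rupert has the ball.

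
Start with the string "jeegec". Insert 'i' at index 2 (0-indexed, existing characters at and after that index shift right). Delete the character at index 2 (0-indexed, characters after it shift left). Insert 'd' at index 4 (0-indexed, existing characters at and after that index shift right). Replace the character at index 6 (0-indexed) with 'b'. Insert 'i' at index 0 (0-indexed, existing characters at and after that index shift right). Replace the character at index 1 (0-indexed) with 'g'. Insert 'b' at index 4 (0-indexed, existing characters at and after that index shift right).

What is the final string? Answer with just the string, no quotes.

Answer: igeebgdeb

Derivation:
Applying each edit step by step:
Start: "jeegec"
Op 1 (insert 'i' at idx 2): "jeegec" -> "jeiegec"
Op 2 (delete idx 2 = 'i'): "jeiegec" -> "jeegec"
Op 3 (insert 'd' at idx 4): "jeegec" -> "jeegdec"
Op 4 (replace idx 6: 'c' -> 'b'): "jeegdec" -> "jeegdeb"
Op 5 (insert 'i' at idx 0): "jeegdeb" -> "ijeegdeb"
Op 6 (replace idx 1: 'j' -> 'g'): "ijeegdeb" -> "igeegdeb"
Op 7 (insert 'b' at idx 4): "igeegdeb" -> "igeebgdeb"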